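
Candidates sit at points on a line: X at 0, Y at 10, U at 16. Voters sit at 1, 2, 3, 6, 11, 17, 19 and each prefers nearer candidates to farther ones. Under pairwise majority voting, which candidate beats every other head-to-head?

With single-peaked preferences on a line, the Condorcet winner is the candidate closest to the median voter.
The median voter (position 6) is closest to Y at 10.
Check: Y vs U — voters closer to Y: 5 of 7.

Y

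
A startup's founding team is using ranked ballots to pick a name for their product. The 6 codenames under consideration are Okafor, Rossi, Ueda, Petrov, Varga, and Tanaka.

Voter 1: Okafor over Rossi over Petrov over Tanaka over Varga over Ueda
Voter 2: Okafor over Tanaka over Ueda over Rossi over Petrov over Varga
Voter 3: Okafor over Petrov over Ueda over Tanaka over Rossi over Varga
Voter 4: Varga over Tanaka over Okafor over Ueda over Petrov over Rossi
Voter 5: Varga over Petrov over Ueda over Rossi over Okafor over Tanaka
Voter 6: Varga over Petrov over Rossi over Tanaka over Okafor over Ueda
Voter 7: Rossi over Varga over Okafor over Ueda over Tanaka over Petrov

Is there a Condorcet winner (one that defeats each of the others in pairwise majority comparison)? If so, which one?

Head-to-head results (7 voters total):
Okafor vs Rossi: Okafor wins 4–3.
Okafor vs Ueda: Okafor wins 6–1.
Okafor vs Petrov: Okafor wins 5–2.
Okafor vs Varga: Varga wins 4–3.
Okafor vs Tanaka: Okafor wins 5–2.
Rossi vs Ueda: Ueda wins 4–3.
Rossi vs Petrov: Petrov wins 4–3.
Rossi vs Varga: Rossi wins 4–3.
Rossi vs Tanaka: Rossi wins 4–3.
Ueda vs Petrov: Petrov wins 4–3.
Ueda vs Varga: Varga wins 5–2.
Ueda vs Tanaka: Tanaka wins 4–3.
Petrov vs Varga: Varga wins 4–3.
Petrov vs Tanaka: Petrov wins 4–3.
Varga vs Tanaka: Varga wins 4–3.
No candidate beats all others: Okafor beats Rossi beats Varga beats Okafor, a majority cycle.

None — there is no Condorcet winner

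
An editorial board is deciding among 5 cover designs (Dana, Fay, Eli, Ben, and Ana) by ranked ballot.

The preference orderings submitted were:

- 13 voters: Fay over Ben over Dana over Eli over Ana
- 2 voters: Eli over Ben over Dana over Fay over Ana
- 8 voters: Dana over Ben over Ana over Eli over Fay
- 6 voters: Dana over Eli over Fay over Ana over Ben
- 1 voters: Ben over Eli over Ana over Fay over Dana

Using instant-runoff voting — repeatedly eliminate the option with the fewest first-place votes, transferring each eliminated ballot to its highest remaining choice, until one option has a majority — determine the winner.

Round 1: Dana 14, Fay 13, Eli 2, Ben 1, Ana 0. Ana has the fewest and is eliminated.
Round 2: Dana 14, Fay 13, Eli 2, Ben 1. Ben has the fewest and is eliminated.
Round 3: Dana 14, Fay 13, Eli 3. Eli has the fewest and is eliminated.
Round 4: Dana 16, Fay 14. Dana has a majority.

Dana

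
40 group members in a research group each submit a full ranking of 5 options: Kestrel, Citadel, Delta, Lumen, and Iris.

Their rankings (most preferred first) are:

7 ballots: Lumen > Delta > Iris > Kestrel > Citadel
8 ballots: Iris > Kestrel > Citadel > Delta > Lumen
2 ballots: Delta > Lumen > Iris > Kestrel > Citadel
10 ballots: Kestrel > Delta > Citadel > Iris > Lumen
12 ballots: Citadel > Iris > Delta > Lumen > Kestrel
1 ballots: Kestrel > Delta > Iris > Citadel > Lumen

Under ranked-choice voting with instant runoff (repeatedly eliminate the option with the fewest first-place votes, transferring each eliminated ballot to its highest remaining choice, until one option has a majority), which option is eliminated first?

Round 1: Citadel 12, Kestrel 11, Iris 8, Lumen 7, Delta 2. Delta has the fewest and is eliminated.
Round 2: Citadel 12, Kestrel 11, Lumen 9, Iris 8. Iris has the fewest and is eliminated.
Round 3: Kestrel 19, Citadel 12, Lumen 9. Lumen has the fewest and is eliminated.
Round 4: Kestrel 28, Citadel 12. Kestrel has a majority.

Delta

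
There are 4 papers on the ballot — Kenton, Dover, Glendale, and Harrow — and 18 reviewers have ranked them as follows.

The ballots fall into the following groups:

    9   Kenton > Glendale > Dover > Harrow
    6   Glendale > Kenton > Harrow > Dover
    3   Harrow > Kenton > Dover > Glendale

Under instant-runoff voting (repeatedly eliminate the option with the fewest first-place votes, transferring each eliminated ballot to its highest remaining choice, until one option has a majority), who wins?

Kenton

Round 1: Kenton 9, Glendale 6, Harrow 3, Dover 0. Dover has the fewest and is eliminated.
Round 2: Kenton 9, Glendale 6, Harrow 3. Harrow has the fewest and is eliminated.
Round 3: Kenton 12, Glendale 6. Kenton has a majority.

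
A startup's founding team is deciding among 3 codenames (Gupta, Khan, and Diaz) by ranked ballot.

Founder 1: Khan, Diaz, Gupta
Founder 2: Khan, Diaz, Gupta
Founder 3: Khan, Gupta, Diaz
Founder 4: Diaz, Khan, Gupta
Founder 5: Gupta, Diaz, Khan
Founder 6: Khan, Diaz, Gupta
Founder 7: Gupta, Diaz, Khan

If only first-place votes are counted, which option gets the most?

Khan

First-place vote totals:
  Gupta: 2
  Khan: 4
  Diaz: 1
Khan has the most first-place votes.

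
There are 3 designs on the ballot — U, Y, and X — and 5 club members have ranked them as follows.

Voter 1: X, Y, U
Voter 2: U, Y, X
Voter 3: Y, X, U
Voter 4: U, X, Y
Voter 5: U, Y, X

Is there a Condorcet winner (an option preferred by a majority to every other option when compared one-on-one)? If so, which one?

Head-to-head results (5 voters total):
U vs Y: U wins 3–2.
U vs X: U wins 3–2.
Y vs X: Y wins 3–2.
U beats each rival — Y (3–2), X (3–2) — so U is the Condorcet winner.

U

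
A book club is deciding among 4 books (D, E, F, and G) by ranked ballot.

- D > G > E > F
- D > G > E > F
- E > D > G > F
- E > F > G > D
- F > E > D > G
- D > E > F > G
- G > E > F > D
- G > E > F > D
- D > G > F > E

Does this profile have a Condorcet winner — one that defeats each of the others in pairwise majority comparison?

No

Head-to-head results (9 voters total):
D vs E: E wins 5–4.
D vs F: D wins 5–4.
D vs G: D wins 6–3.
E vs F: E wins 7–2.
E vs G: G wins 5–4.
F vs G: G wins 6–3.
No candidate beats all others: D beats G beats E beats D, a majority cycle.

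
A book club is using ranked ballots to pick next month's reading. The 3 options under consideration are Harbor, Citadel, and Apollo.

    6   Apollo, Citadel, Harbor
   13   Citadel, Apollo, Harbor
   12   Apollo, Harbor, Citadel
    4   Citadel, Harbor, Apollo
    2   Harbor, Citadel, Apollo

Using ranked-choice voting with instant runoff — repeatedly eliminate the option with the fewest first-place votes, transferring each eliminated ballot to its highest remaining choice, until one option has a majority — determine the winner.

Citadel

Round 1: Apollo 18, Citadel 17, Harbor 2. Harbor has the fewest and is eliminated.
Round 2: Citadel 19, Apollo 18. Citadel has a majority.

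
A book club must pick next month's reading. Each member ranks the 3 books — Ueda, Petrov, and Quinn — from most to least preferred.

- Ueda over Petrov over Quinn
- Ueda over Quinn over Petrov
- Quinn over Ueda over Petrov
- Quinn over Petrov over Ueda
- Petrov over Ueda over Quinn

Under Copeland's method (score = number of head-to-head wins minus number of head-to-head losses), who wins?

Pairwise results:
  Ueda vs Petrov: Ueda wins 3–2.
  Ueda vs Quinn: Ueda wins 3–2.
  Petrov vs Quinn: Quinn wins 3–2.
Copeland scores (wins − losses):
  Ueda: 2 − 0 = 2
  Petrov: 0 − 2 = -2
  Quinn: 1 − 1 = 0
Ueda has the best Copeland score.

Ueda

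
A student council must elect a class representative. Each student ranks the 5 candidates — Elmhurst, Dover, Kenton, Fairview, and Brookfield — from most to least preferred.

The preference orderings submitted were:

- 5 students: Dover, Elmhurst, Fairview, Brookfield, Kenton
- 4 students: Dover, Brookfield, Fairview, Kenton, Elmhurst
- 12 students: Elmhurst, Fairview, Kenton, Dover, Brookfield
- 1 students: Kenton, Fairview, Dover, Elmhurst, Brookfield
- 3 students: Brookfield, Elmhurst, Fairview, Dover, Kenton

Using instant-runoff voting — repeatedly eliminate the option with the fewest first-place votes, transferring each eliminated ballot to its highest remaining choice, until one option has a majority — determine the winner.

Elmhurst

Round 1: Elmhurst 12, Dover 9, Brookfield 3, Kenton 1, Fairview 0. Fairview has the fewest and is eliminated.
Round 2: Elmhurst 12, Dover 9, Brookfield 3, Kenton 1. Kenton has the fewest and is eliminated.
Round 3: Elmhurst 12, Dover 10, Brookfield 3. Brookfield has the fewest and is eliminated.
Round 4: Elmhurst 15, Dover 10. Elmhurst has a majority.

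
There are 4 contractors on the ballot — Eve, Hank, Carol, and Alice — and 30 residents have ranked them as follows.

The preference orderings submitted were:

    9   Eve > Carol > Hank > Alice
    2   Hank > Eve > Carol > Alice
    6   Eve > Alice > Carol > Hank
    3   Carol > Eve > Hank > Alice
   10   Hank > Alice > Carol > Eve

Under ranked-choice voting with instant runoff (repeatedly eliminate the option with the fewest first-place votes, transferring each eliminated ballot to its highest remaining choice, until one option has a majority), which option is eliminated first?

Round 1: Eve 15, Hank 12, Carol 3, Alice 0. Alice has the fewest and is eliminated.
Round 2: Eve 15, Hank 12, Carol 3. Carol has the fewest and is eliminated.
Round 3: Eve 18, Hank 12. Eve has a majority.

Alice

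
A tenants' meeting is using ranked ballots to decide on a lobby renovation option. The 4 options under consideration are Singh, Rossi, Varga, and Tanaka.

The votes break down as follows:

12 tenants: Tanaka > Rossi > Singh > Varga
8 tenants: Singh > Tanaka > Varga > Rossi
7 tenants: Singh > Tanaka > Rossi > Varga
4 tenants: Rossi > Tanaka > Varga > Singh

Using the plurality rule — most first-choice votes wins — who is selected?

Singh

First-place vote totals:
  Singh: 15
  Rossi: 4
  Varga: 0
  Tanaka: 12
Singh has the most first-place votes.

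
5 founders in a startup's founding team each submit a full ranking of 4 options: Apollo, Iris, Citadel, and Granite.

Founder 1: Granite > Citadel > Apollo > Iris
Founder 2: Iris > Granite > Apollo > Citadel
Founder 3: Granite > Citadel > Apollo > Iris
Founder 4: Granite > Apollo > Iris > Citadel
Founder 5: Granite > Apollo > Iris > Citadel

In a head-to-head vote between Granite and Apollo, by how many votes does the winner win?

Ballots ranking Granite above Apollo: 5.
Ballots ranking Apollo above Granite: 0.
Granite wins 5–0, a margin of 5.

5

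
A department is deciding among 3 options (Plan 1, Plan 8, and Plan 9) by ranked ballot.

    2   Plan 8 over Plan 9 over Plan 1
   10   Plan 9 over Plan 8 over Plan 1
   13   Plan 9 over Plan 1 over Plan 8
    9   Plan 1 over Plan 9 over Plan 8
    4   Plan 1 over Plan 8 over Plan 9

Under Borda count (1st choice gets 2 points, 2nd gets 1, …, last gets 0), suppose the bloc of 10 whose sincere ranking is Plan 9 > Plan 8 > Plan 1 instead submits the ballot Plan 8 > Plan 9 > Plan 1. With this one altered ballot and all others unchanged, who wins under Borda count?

Borda totals with the altered ballot: Plan 1 39, Plan 8 28, Plan 9 47.
The winner is unchanged: still Plan 9.

Plan 9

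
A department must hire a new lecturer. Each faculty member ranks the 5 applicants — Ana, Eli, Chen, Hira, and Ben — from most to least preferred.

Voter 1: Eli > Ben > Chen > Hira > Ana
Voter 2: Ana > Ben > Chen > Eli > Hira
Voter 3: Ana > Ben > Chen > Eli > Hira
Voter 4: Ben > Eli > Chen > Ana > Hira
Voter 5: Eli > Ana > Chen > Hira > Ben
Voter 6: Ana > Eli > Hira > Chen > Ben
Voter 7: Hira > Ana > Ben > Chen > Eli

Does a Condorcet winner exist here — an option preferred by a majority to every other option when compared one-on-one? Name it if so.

Head-to-head results (7 voters total):
Ana vs Eli: Ana wins 4–3.
Ana vs Chen: Ana wins 5–2.
Ana vs Hira: Ana wins 5–2.
Ana vs Ben: Ana wins 5–2.
Eli vs Chen: Eli wins 4–3.
Eli vs Hira: Eli wins 6–1.
Eli vs Ben: Ben wins 4–3.
Chen vs Hira: Chen wins 5–2.
Chen vs Ben: Ben wins 5–2.
Hira vs Ben: Ben wins 4–3.
Ana beats each rival — Eli (4–3), Chen (5–2), Hira (5–2), Ben (5–2) — so Ana is the Condorcet winner.

Ana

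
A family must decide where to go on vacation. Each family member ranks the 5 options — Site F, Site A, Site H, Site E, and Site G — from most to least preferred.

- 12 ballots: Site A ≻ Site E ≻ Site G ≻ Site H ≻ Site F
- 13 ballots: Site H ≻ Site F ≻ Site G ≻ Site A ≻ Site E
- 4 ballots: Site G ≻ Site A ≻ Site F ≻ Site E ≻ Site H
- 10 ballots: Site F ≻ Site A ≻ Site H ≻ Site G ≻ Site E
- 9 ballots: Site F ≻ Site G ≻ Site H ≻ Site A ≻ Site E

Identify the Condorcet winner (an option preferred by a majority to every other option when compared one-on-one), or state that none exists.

There is no Condorcet winner

Head-to-head results (48 voters total):
Site F vs Site A: Site F wins 32–16.
Site F vs Site H: Site H wins 25–23.
Site F vs Site E: Site F wins 36–12.
Site F vs Site G: Site F wins 32–16.
Site A vs Site H: Site A wins 26–22.
Site A vs Site E: Site A wins 48–0.
Site A vs Site G: Site G wins 26–22.
Site H vs Site E: Site H wins 32–16.
Site H vs Site G: Site G wins 25–23.
Site E vs Site G: Site G wins 36–12.
No candidate beats all others: Site F beats Site A beats Site H beats Site F, a majority cycle.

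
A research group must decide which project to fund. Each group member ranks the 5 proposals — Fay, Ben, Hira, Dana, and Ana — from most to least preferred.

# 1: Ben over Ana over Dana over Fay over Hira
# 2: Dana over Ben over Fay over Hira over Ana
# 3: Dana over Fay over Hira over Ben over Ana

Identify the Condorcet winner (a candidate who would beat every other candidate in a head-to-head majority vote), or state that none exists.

Head-to-head results (3 voters total):
Fay vs Ben: Ben wins 2–1.
Fay vs Hira: Fay wins 3–0.
Fay vs Dana: Dana wins 3–0.
Fay vs Ana: Fay wins 2–1.
Ben vs Hira: Ben wins 2–1.
Ben vs Dana: Dana wins 2–1.
Ben vs Ana: Ben wins 3–0.
Hira vs Dana: Dana wins 3–0.
Hira vs Ana: Hira wins 2–1.
Dana vs Ana: Dana wins 2–1.
Dana beats each rival — Fay (3–0), Ben (2–1), Hira (3–0), Ana (2–1) — so Dana is the Condorcet winner.

Dana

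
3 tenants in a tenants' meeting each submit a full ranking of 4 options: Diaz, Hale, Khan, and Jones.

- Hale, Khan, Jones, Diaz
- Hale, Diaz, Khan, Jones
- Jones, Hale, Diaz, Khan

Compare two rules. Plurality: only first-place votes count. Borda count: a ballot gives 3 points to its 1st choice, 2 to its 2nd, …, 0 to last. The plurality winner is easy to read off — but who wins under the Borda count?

Hale

Plurality first-place counts: Diaz 0, Hale 2, Khan 0, Jones 1 → Hale.
Borda totals: Diaz 3, Hale 8, Khan 3, Jones 4 → Hale.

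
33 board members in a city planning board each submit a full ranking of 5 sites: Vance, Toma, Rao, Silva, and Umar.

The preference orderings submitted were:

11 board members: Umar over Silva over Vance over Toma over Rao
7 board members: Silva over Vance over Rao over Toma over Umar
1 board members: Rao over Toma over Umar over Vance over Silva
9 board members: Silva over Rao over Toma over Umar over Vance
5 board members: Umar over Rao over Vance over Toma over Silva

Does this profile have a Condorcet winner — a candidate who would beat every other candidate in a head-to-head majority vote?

Head-to-head results (33 voters total):
Vance vs Toma: Vance wins 23–10.
Vance vs Rao: Vance wins 18–15.
Vance vs Silva: Silva wins 27–6.
Vance vs Umar: Umar wins 26–7.
Toma vs Rao: Rao wins 22–11.
Toma vs Silva: Silva wins 27–6.
Toma vs Umar: Toma wins 17–16.
Rao vs Silva: Silva wins 27–6.
Rao vs Umar: Rao wins 17–16.
Silva vs Umar: Umar wins 17–16.
No candidate beats all others: Vance beats Toma beats Umar beats Vance, a majority cycle.

No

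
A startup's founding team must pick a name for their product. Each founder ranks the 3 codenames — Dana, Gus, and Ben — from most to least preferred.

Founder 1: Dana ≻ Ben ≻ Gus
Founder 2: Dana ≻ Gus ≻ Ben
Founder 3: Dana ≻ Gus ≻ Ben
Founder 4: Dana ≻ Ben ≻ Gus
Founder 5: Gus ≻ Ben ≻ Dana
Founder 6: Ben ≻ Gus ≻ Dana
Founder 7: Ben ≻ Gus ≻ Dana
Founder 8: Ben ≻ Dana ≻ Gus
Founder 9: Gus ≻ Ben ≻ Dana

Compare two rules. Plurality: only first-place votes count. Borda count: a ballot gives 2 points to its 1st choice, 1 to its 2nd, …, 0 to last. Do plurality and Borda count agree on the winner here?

No

Plurality first-place counts: Dana 4, Gus 2, Ben 3 → Dana.
Borda totals: Dana 9, Gus 8, Ben 10 → Ben.
The two rules disagree: plurality picks Dana, Borda picks Ben.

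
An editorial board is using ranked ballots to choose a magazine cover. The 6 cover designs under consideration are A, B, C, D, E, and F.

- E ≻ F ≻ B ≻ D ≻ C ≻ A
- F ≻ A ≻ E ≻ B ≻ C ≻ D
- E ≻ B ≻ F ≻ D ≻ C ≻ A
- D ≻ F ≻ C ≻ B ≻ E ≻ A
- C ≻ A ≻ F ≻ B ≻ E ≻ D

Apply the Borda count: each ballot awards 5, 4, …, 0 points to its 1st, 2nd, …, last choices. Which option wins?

F

Borda scores:
  A: 0 + 4 + 0 + 0 + 4 = 8
  B: 3 + 2 + 4 + 2 + 2 = 13
  C: 1 + 1 + 1 + 3 + 5 = 11
  D: 2 + 0 + 2 + 5 + 0 = 9
  E: 5 + 3 + 5 + 1 + 1 = 15
  F: 4 + 5 + 3 + 4 + 3 = 19
F has the highest total.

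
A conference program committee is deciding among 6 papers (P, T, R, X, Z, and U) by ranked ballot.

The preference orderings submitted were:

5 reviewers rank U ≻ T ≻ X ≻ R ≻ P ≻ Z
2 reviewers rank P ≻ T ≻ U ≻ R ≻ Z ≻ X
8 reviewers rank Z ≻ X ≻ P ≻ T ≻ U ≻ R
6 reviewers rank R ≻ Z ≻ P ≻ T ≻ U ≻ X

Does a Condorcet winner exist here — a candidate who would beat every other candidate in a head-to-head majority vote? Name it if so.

There is no Condorcet winner

Head-to-head results (21 voters total):
P vs T: P wins 16–5.
P vs R: R wins 11–10.
P vs X: X wins 13–8.
P vs Z: Z wins 14–7.
P vs U: P wins 16–5.
T vs R: T wins 15–6.
T vs X: T wins 13–8.
T vs Z: Z wins 14–7.
T vs U: T wins 16–5.
R vs X: X wins 13–8.
R vs Z: R wins 13–8.
R vs U: U wins 15–6.
X vs Z: Z wins 16–5.
X vs U: U wins 13–8.
Z vs U: Z wins 14–7.
No candidate beats all others: P beats T beats R beats P, a majority cycle.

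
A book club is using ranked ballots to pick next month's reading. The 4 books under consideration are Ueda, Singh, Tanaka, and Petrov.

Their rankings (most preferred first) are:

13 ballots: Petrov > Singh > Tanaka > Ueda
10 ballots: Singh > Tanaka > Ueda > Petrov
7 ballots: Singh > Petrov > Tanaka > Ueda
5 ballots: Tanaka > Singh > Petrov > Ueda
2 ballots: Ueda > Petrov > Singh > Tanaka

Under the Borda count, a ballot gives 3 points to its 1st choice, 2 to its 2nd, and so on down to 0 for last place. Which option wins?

Borda scores:
  Ueda: 13·0 + 10·1 + 7·0 + 5·0 + 2·3 = 16
  Singh: 13·2 + 10·3 + 7·3 + 5·2 + 2·1 = 89
  Tanaka: 13·1 + 10·2 + 7·1 + 5·3 + 2·0 = 55
  Petrov: 13·3 + 10·0 + 7·2 + 5·1 + 2·2 = 62
Singh has the highest total.

Singh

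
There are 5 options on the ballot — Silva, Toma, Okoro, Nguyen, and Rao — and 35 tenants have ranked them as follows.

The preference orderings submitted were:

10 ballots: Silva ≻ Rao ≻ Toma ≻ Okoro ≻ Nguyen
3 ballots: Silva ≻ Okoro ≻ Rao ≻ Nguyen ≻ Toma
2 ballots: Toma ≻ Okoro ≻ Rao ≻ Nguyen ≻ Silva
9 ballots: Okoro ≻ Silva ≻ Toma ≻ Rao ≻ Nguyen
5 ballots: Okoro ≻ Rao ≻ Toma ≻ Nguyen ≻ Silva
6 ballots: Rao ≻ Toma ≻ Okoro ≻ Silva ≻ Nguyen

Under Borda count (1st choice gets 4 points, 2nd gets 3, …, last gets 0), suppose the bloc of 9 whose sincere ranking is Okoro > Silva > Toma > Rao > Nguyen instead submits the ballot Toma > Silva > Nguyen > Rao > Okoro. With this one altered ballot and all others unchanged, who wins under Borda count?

Toma

Borda totals with the altered ballot: Silva 85, Toma 92, Okoro 57, Nguyen 28, Rao 88.
The switch changes the winner from Okoro to Toma.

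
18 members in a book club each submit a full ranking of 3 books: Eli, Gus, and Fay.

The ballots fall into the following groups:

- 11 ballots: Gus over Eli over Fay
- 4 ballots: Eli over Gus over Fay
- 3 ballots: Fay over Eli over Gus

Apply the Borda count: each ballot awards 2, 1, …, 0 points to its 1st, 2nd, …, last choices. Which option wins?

Gus

Borda scores:
  Eli: 11·1 + 4·2 + 3·1 = 22
  Gus: 11·2 + 4·1 + 3·0 = 26
  Fay: 11·0 + 4·0 + 3·2 = 6
Gus has the highest total.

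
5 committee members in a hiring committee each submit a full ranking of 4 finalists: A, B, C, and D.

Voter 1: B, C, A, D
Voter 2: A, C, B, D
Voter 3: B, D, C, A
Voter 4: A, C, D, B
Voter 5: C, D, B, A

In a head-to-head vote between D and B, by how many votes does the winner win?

1

Ballots ranking D above B: 2.
Ballots ranking B above D: 3.
B wins 3–2, a margin of 1.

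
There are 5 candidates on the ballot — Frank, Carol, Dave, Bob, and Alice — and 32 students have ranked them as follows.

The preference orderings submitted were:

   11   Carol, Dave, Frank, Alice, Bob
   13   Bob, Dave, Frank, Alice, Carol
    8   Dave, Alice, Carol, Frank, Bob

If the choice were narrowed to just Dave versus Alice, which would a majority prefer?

Dave

Ballots ranking Dave above Alice: 11+13+8 = 32.
Ballots ranking Alice above Dave: 0.
Dave wins the head-to-head, 32–0.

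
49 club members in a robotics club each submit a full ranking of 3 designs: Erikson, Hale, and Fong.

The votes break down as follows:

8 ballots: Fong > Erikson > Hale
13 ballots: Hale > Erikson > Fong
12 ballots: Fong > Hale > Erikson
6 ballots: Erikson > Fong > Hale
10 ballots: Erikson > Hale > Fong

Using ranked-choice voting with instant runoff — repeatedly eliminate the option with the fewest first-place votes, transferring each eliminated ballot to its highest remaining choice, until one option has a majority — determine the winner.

Erikson

Round 1: Fong 20, Erikson 16, Hale 13. Hale has the fewest and is eliminated.
Round 2: Erikson 29, Fong 20. Erikson has a majority.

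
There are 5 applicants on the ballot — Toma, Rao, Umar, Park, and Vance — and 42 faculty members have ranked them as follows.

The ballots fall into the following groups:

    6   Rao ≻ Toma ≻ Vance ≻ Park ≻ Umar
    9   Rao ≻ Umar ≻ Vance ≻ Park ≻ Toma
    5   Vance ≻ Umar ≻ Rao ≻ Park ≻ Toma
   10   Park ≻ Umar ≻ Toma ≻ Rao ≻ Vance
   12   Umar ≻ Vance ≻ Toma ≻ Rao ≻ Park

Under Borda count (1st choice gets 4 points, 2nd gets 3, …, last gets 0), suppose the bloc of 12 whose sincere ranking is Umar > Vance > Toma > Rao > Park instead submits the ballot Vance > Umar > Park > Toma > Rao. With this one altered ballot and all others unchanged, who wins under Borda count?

Borda totals with the altered ballot: Toma 50, Rao 80, Umar 108, Park 84, Vance 98.
The winner is unchanged: still Umar.

Umar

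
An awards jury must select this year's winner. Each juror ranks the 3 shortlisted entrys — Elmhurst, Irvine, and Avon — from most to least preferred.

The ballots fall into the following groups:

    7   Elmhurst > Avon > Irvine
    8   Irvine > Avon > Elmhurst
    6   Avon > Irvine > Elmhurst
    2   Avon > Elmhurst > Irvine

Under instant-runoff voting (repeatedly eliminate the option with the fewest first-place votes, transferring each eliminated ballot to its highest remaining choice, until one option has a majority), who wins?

Avon

Round 1: Irvine 8, Avon 8, Elmhurst 7. Elmhurst has the fewest and is eliminated.
Round 2: Avon 15, Irvine 8. Avon has a majority.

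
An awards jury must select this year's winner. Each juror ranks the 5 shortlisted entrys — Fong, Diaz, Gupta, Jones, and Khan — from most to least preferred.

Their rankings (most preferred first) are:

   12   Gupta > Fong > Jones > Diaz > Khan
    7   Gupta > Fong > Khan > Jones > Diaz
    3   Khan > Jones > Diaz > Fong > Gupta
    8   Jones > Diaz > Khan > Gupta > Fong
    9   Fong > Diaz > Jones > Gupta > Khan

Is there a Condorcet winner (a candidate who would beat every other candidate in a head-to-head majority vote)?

No

Head-to-head results (39 voters total):
Fong vs Diaz: Fong wins 28–11.
Fong vs Gupta: Gupta wins 27–12.
Fong vs Jones: Fong wins 28–11.
Fong vs Khan: Fong wins 28–11.
Diaz vs Gupta: Diaz wins 20–19.
Diaz vs Jones: Jones wins 30–9.
Diaz vs Khan: Diaz wins 29–10.
Gupta vs Jones: Jones wins 20–19.
Gupta vs Khan: Gupta wins 28–11.
Jones vs Khan: Jones wins 29–10.
No candidate beats all others: Fong beats Diaz beats Gupta beats Fong, a majority cycle.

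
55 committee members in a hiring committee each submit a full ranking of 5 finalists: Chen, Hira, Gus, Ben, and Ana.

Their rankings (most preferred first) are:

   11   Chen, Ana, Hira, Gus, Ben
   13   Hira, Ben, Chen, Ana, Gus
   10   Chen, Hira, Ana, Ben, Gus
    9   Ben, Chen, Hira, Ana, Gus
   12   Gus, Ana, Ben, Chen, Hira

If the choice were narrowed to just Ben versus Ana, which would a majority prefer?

Ballots ranking Ben above Ana: 13+9 = 22.
Ballots ranking Ana above Ben: 11+10+12 = 33.
Ana wins the head-to-head, 33–22.

Ana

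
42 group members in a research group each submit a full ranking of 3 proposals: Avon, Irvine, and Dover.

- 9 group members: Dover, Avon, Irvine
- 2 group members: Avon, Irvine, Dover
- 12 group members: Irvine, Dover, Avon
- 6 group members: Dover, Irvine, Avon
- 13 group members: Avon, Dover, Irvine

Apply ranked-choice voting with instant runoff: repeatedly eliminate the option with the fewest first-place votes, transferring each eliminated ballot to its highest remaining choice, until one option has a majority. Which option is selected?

Dover

Round 1: Avon 15, Dover 15, Irvine 12. Irvine has the fewest and is eliminated.
Round 2: Dover 27, Avon 15. Dover has a majority.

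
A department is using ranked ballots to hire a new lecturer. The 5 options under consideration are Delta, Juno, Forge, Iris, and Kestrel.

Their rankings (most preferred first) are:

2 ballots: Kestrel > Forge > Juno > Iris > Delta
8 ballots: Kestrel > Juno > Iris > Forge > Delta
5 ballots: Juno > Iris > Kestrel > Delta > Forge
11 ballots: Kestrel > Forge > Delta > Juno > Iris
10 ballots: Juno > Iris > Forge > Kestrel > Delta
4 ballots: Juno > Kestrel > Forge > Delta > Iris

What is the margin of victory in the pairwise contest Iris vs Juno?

40

Ballots ranking Iris above Juno: 0.
Ballots ranking Juno above Iris: 2+8+5+11+10+4 = 40.
Juno wins 40–0, a margin of 40.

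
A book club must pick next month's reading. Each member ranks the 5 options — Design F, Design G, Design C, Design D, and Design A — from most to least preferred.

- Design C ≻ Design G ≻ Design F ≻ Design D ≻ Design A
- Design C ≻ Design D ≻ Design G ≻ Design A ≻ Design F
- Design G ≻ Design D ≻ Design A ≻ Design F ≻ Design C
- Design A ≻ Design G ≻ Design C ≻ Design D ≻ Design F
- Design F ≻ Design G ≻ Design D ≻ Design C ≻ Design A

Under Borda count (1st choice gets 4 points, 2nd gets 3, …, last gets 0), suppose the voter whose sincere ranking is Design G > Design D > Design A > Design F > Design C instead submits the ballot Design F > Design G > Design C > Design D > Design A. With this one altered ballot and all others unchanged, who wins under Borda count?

Design G

Borda totals with the altered ballot: Design F 10, Design G 14, Design C 13, Design D 8, Design A 5.
The winner is unchanged: still Design G.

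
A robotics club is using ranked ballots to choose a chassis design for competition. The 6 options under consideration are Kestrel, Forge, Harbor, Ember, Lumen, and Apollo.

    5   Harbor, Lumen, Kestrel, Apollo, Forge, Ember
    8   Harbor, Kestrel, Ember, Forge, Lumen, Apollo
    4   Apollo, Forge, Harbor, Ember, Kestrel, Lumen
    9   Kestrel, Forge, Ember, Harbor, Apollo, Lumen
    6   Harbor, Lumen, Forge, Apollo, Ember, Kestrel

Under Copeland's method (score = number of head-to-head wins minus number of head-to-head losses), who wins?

Pairwise results:
  Kestrel vs Forge: Kestrel wins 22–10.
  Kestrel vs Harbor: Harbor wins 23–9.
  Kestrel vs Ember: Kestrel wins 22–10.
  Kestrel vs Lumen: Kestrel wins 21–11.
  Kestrel vs Apollo: Kestrel wins 22–10.
  Forge vs Harbor: Harbor wins 19–13.
  Forge vs Ember: Forge wins 24–8.
  Forge vs Lumen: Forge wins 21–11.
  Forge vs Apollo: Forge wins 23–9.
  Harbor vs Ember: Harbor wins 23–9.
  Harbor vs Lumen: Harbor wins 32–0.
  Harbor vs Apollo: Harbor wins 28–4.
  Ember vs Lumen: Ember wins 21–11.
  Ember vs Apollo: Ember wins 17–15.
  Lumen vs Apollo: Lumen wins 19–13.
Copeland scores (wins − losses):
  Kestrel: 4 − 1 = 3
  Forge: 3 − 2 = 1
  Harbor: 5 − 0 = 5
  Ember: 2 − 3 = -1
  Lumen: 1 − 4 = -3
  Apollo: 0 − 5 = -5
Harbor has the best Copeland score.

Harbor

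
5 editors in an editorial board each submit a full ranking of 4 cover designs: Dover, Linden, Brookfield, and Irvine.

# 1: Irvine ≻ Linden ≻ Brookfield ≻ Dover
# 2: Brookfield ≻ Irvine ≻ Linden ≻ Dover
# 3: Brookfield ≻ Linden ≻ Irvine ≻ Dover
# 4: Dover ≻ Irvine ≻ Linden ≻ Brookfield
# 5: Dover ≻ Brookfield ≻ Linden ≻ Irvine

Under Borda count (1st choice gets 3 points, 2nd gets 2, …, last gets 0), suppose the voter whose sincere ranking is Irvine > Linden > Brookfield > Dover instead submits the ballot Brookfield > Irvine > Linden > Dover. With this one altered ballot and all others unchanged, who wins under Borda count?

Brookfield

Borda totals with the altered ballot: Dover 6, Linden 6, Brookfield 11, Irvine 7.
The winner is unchanged: still Brookfield.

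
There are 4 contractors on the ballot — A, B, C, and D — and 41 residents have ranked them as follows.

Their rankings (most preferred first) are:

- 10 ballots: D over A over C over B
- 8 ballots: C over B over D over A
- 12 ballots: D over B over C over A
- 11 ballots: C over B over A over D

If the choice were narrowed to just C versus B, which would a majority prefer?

C

Ballots ranking C above B: 10+8+11 = 29.
Ballots ranking B above C: 12.
C wins the head-to-head, 29–12.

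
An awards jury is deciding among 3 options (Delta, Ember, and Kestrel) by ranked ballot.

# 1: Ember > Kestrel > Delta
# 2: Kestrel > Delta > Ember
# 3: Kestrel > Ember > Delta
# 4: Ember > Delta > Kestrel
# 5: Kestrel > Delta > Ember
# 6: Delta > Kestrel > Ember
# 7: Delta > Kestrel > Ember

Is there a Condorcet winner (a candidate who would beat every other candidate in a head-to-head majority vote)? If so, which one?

Head-to-head results (7 voters total):
Delta vs Ember: Delta wins 4–3.
Delta vs Kestrel: Kestrel wins 4–3.
Ember vs Kestrel: Kestrel wins 5–2.
Kestrel beats each rival — Delta (4–3), Ember (5–2) — so Kestrel is the Condorcet winner.

Kestrel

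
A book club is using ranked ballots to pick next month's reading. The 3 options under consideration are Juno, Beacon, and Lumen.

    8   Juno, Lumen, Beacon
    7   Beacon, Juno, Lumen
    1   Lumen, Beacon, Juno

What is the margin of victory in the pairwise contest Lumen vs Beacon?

Ballots ranking Lumen above Beacon: 8+1 = 9.
Ballots ranking Beacon above Lumen: 7.
Lumen wins 9–7, a margin of 2.

2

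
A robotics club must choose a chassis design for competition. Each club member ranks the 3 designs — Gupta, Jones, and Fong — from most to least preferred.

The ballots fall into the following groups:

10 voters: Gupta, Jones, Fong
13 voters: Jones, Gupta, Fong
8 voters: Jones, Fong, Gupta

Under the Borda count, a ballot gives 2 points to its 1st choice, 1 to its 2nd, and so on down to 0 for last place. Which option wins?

Jones

Borda scores:
  Gupta: 10·2 + 13·1 + 8·0 = 33
  Jones: 10·1 + 13·2 + 8·2 = 52
  Fong: 10·0 + 13·0 + 8·1 = 8
Jones has the highest total.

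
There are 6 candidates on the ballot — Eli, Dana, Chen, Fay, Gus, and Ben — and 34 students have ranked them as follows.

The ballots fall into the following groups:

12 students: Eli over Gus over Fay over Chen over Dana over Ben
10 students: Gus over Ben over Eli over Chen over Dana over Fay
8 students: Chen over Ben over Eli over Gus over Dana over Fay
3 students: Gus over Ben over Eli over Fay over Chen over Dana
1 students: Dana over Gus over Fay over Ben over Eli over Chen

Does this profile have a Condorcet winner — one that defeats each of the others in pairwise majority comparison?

Head-to-head results (34 voters total):
Eli vs Dana: Eli wins 33–1.
Eli vs Chen: Eli wins 26–8.
Eli vs Fay: Eli wins 33–1.
Eli vs Gus: Eli wins 20–14.
Eli vs Ben: Ben wins 22–12.
Dana vs Chen: Chen wins 33–1.
Dana vs Fay: Dana wins 19–15.
Dana vs Gus: Gus wins 33–1.
Dana vs Ben: Ben wins 21–13.
Chen vs Fay: Chen wins 18–16.
Chen vs Gus: Gus wins 26–8.
Chen vs Ben: Chen wins 20–14.
Fay vs Gus: Gus wins 34–0.
Fay vs Ben: Ben wins 21–13.
Gus vs Ben: Gus wins 26–8.
No candidate beats all others: Eli beats Chen beats Ben beats Eli, a majority cycle.

No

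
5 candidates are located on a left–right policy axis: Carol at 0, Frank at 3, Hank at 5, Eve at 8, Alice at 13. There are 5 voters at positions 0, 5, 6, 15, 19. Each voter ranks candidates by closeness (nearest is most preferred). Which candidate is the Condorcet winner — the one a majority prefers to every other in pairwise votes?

Hank

With single-peaked preferences on a line, the Condorcet winner is the candidate closest to the median voter.
The median voter (position 6) is closest to Hank at 5.
Check: Hank vs Carol — voters closer to Hank: 4 of 5.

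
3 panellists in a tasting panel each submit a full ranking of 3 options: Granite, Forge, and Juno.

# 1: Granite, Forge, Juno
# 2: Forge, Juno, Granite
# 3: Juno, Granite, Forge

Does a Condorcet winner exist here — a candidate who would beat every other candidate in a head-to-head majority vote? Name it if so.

Head-to-head results (3 voters total):
Granite vs Forge: Granite wins 2–1.
Granite vs Juno: Juno wins 2–1.
Forge vs Juno: Forge wins 2–1.
No candidate beats all others: Granite beats Forge beats Juno beats Granite, a majority cycle.

No Condorcet winner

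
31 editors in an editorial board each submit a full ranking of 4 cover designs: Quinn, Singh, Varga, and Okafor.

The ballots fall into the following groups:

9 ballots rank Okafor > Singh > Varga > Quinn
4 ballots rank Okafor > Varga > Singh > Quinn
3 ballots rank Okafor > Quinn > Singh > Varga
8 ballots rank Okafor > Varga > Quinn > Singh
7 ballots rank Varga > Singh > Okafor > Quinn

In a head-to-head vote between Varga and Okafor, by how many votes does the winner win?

17

Ballots ranking Varga above Okafor: 7.
Ballots ranking Okafor above Varga: 9+4+3+8 = 24.
Okafor wins 24–7, a margin of 17.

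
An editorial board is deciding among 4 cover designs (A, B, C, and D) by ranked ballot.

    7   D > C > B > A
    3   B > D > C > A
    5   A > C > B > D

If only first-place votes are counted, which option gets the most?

First-place vote totals:
  A: 5
  B: 3
  C: 0
  D: 7
D has the most first-place votes.

D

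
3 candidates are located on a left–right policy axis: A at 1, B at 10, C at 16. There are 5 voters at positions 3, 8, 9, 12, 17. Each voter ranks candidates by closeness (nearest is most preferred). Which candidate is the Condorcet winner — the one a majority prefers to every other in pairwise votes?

With single-peaked preferences on a line, the Condorcet winner is the candidate closest to the median voter.
The median voter (position 9) is closest to B at 10.
Check: B vs A — voters closer to B: 4 of 5.

B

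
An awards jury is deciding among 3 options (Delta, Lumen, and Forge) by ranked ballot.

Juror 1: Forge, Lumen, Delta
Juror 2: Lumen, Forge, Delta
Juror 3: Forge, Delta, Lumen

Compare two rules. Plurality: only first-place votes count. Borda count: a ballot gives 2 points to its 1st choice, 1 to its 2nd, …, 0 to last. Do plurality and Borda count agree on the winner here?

Yes

Plurality first-place counts: Delta 0, Lumen 1, Forge 2 → Forge.
Borda totals: Delta 1, Lumen 3, Forge 5 → Forge.
The two rules agree on Forge.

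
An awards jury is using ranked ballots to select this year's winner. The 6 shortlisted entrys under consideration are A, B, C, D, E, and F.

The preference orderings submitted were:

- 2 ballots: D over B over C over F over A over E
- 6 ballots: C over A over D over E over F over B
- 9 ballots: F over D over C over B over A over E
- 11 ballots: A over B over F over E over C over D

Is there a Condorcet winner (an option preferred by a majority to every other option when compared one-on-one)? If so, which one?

Head-to-head results (28 voters total):
A vs B: A wins 17–11.
A vs C: C wins 17–11.
A vs D: A wins 17–11.
A vs E: A wins 28–0.
A vs F: A wins 17–11.
B vs C: C wins 15–13.
B vs D: D wins 17–11.
B vs E: B wins 22–6.
B vs F: F wins 15–13.
C vs D: C wins 17–11.
C vs E: C wins 17–11.
C vs F: F wins 20–8.
D vs E: D wins 17–11.
D vs F: F wins 20–8.
E vs F: F wins 22–6.
No candidate beats all others: A beats F beats C beats A, a majority cycle.

No Condorcet winner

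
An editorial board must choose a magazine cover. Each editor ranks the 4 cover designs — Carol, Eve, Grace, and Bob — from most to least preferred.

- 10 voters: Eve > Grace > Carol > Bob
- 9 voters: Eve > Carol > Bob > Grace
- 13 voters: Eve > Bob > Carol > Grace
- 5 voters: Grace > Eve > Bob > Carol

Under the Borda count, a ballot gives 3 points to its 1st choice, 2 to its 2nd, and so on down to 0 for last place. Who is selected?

Eve

Borda scores:
  Carol: 10·1 + 9·2 + 13·1 + 5·0 = 41
  Eve: 10·3 + 9·3 + 13·3 + 5·2 = 106
  Grace: 10·2 + 9·0 + 13·0 + 5·3 = 35
  Bob: 10·0 + 9·1 + 13·2 + 5·1 = 40
Eve has the highest total.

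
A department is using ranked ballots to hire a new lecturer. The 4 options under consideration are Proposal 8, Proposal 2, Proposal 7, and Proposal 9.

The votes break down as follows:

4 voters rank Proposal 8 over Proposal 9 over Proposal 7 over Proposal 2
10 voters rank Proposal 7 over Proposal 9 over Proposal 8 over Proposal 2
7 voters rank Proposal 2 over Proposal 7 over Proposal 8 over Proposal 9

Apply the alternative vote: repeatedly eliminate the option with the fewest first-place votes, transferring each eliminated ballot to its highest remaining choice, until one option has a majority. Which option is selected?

Round 1: Proposal 7 10, Proposal 2 7, Proposal 8 4, Proposal 9 0. Proposal 9 has the fewest and is eliminated.
Round 2: Proposal 7 10, Proposal 2 7, Proposal 8 4. Proposal 8 has the fewest and is eliminated.
Round 3: Proposal 7 14, Proposal 2 7. Proposal 7 has a majority.

Proposal 7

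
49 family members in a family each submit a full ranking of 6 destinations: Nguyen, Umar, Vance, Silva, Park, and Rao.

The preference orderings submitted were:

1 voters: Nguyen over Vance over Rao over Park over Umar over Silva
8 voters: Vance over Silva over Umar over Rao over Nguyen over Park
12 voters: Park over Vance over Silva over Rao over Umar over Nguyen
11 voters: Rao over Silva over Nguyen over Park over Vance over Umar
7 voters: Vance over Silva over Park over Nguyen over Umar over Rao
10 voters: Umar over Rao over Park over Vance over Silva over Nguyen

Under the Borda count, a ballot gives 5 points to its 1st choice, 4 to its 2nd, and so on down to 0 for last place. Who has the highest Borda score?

Borda scores:
  Nguyen: 5 + 8·1 + 12·0 + 11·3 + 7·2 + 10·0 = 60
  Umar: 1 + 8·3 + 12·1 + 11·0 + 7·1 + 10·5 = 94
  Vance: 4 + 8·5 + 12·4 + 11·1 + 7·5 + 10·2 = 158
  Silva: 0 + 8·4 + 12·3 + 11·4 + 7·4 + 10·1 = 150
  Park: 2 + 8·0 + 12·5 + 11·2 + 7·3 + 10·3 = 135
  Rao: 3 + 8·2 + 12·2 + 11·5 + 7·0 + 10·4 = 138
Vance has the highest total.

Vance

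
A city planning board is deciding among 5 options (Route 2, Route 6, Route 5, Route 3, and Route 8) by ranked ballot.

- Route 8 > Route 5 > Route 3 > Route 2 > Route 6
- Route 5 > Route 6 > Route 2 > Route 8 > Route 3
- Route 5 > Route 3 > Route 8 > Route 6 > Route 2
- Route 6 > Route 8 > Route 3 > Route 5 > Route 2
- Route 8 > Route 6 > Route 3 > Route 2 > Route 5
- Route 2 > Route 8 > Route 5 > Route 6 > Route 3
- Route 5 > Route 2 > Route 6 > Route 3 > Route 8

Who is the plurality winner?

Route 5

First-place vote totals:
  Route 2: 1
  Route 6: 1
  Route 5: 3
  Route 3: 0
  Route 8: 2
Route 5 has the most first-place votes.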